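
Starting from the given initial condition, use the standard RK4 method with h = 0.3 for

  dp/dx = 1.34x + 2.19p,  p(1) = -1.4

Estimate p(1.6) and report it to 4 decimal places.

-3.1492

RK4: k1 = f(x_n, p_n); k2 = f(x_n + h/2, p_n + (h/2)·k1); k3 = f(x_n + h/2, p_n + (h/2)·k2); k4 = f(x_n + h, p_n + h·k3); p_{n+1} = p_n + (h/6)·(k1 + 2k2 + 2k3 + k4).
x=1.000000, p=-1.400000:
  k1 = f(1.000000, -1.400000) = -1.726000
  k2 = f(1.150000, -1.658900) = -2.091991
  k3 = f(1.150000, -1.713799) = -2.212219
  k4 = f(1.300000, -2.063666) = -2.777428
  p ← -1.400000 + (0.3/6)·(k1 + 2k2 + 2k3 + k4) = -2.055592
x=1.300000, p=-2.055592:
  k1 = f(1.300000, -2.055592) = -2.759747
  k2 = f(1.450000, -2.469555) = -3.465324
  k3 = f(1.450000, -2.575391) = -3.697106
  k4 = f(1.600000, -3.164724) = -4.786746
  p ← -2.055592 + (0.3/6)·(k1 + 2k2 + 2k3 + k4) = -3.149160
p(1.6) ≈ -3.1492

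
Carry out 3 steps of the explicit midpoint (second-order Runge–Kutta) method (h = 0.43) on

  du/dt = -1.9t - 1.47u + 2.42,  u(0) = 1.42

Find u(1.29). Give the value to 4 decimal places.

Midpoint: k1 = f(t_n, u_n); k2 = f(t_n + h/2, u_n + (h/2)·k1); u_{n+1} = u_n + h·k2.
t=0.000000, u=1.420000:
  k1 = f(0.000000, 1.420000) = 0.332600
  k2 = f(0.215000, 1.491509) = -0.181018
  u ← 1.420000 + 0.43·(-0.181018) = 1.342162
t=0.430000, u=1.342162:
  k1 = f(0.430000, 1.342162) = -0.369978
  k2 = f(0.645000, 1.262617) = -0.661547
  u ← 1.342162 + 0.43·(-0.661547) = 1.057697
t=0.860000, u=1.057697:
  k1 = f(0.860000, 1.057697) = -0.768815
  k2 = f(1.075000, 0.892402) = -0.934331
  u ← 1.057697 + 0.43·(-0.934331) = 0.655935
u(1.29) ≈ 0.6559

0.6559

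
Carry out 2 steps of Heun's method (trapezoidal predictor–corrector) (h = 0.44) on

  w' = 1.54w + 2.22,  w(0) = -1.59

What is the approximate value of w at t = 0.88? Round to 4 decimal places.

-1.9815

Heun: k1 = f(t_n, w_n); k2 = f(t_n + h, w_n + h·k1); w_{n+1} = w_n + (h/2)·(k1 + k2).
t=0.000000, w=-1.590000:
  k1 = f(0.000000, -1.590000) = -0.228600
  k2 = f(0.440000, -1.690584) = -0.383499
  w ← -1.590000 + (0.44/2)·(-0.228600 + (-0.383499)) = -1.724662
t=0.440000, w=-1.724662:
  k1 = f(0.440000, -1.724662) = -0.435979
  k2 = f(0.880000, -1.916493) = -0.731399
  w ← -1.724662 + (0.44/2)·(-0.435979 + (-0.731399)) = -1.981485
w(0.88) ≈ -1.9815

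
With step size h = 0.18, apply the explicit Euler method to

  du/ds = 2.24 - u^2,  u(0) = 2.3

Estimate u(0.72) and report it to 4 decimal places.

1.5178

Euler: u_{n+1} = u_n + h·f(s_n, u_n).
s=0.000000, u=2.300000: f=-3.050000 → u ← 2.300000 + 0.18·(-3.050000) = 1.751000
s=0.180000, u=1.751000: f=-0.826001 → u ← 1.751000 + 0.18·(-0.826001) = 1.602320
s=0.360000, u=1.602320: f=-0.327429 → u ← 1.602320 + 0.18·(-0.327429) = 1.543383
s=0.540000, u=1.543383: f=-0.142030 → u ← 1.543383 + 0.18·(-0.142030) = 1.517817
u(0.72) ≈ 1.5178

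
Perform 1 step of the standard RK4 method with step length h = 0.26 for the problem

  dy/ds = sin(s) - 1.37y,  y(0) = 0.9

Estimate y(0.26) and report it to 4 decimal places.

0.6603

RK4: k1 = f(s_n, y_n); k2 = f(s_n + h/2, y_n + (h/2)·k1); k3 = f(s_n + h/2, y_n + (h/2)·k2); k4 = f(s_n + h, y_n + h·k3); y_{n+1} = y_n + (h/6)·(k1 + 2k2 + 2k3 + k4).
s=0.000000, y=0.900000:
  k1 = f(0.000000, 0.900000) = -1.233000
  k2 = f(0.130000, 0.739710) = -0.883769
  k3 = f(0.130000, 0.785110) = -0.945967
  k4 = f(0.260000, 0.654049) = -0.638966
  y ← 0.900000 + (0.26/6)·(k1 + 2k2 + 2k3 + k4) = 0.660304
y(0.26) ≈ 0.6603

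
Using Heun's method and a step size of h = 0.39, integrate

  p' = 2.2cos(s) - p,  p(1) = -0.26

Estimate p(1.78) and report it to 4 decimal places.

-0.0145

Heun: k1 = f(s_n, p_n); k2 = f(s_n + h, p_n + h·k1); p_{n+1} = p_n + (h/2)·(k1 + k2).
s=1.000000, p=-0.260000:
  k1 = f(1.000000, -0.260000) = 1.448665
  k2 = f(1.390000, 0.304979) = 0.090609
  p ← -0.260000 + (0.39/2)·(1.448665 + 0.090609) = 0.040158
s=1.390000, p=0.040158:
  k1 = f(1.390000, 0.040158) = 0.355430
  k2 = f(1.780000, 0.178776) = -0.635674
  p ← 0.040158 + (0.39/2)·(0.355430 + (-0.635674)) = -0.014489
p(1.78) ≈ -0.0145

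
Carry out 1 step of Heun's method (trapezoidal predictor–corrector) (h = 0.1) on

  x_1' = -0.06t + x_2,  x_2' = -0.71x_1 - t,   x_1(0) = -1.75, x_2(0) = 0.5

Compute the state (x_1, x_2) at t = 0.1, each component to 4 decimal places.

Heun on (x_1,x_2): k1 = f(t_n, state_n); k2 = f(t_n + h, state_n + h·k1); state_{n+1} = state_n + (h/2)·(k1 + k2).
0.000000: (-1.750000, 0.500000)
  k1 = (0.500000, 1.242500)
  predictor → (-1.700000, 0.624250)
  k2 = (0.618250, 1.107000)
  → (-1.694087, 0.617475)
(x_1(0.1), x_2(0.1)) ≈ (-1.6941, 0.6175)

-1.6941, 0.6175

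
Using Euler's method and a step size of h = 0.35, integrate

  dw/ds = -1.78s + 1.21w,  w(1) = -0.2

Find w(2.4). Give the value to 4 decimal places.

-7.1073

Euler: w_{n+1} = w_n + h·f(s_n, w_n).
s=1.000000, w=-0.200000: f=-2.022000 → w ← -0.200000 + 0.35·(-2.022000) = -0.907700
s=1.350000, w=-0.907700: f=-3.501317 → w ← -0.907700 + 0.35·(-3.501317) = -2.133161
s=1.700000, w=-2.133161: f=-5.607125 → w ← -2.133161 + 0.35·(-5.607125) = -4.095655
s=2.050000, w=-4.095655: f=-8.604742 → w ← -4.095655 + 0.35·(-8.604742) = -7.107314
w(2.4) ≈ -7.1073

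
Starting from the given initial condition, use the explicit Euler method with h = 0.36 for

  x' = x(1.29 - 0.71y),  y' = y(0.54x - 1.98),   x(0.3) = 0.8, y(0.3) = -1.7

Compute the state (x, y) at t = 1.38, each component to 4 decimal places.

3.9677, -0.3404

Euler on (x,y): x_{n+1} = x_n + h·x', y_{n+1} = y_n + h·y'.
0.300000: (0.800000, -1.700000); f=(1.997600, 2.631600) → (1.519136, -0.752624)
0.660000: (1.519136, -0.752624); f=(2.771456, 0.872793) → (2.516860, -0.438419)
1.020000: (2.516860, -0.438419); f=(4.030190, 0.272212) → (3.967729, -0.340422)
(x(1.38), y(1.38)) ≈ (3.9677, -0.3404)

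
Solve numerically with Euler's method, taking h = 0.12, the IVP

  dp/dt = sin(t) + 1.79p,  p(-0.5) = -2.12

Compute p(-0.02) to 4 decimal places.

-4.8400

Euler: p_{n+1} = p_n + h·f(t_n, p_n).
t=-0.500000, p=-2.120000: f=-4.274226 → p ← -2.120000 + 0.12·(-4.274226) = -2.632907
t=-0.380000, p=-2.632907: f=-5.083824 → p ← -2.632907 + 0.12·(-5.083824) = -3.242966
t=-0.260000, p=-3.242966: f=-6.061990 → p ← -3.242966 + 0.12·(-6.061990) = -3.970405
t=-0.140000, p=-3.970405: f=-7.246568 → p ← -3.970405 + 0.12·(-7.246568) = -4.839993
p(-0.02) ≈ -4.8400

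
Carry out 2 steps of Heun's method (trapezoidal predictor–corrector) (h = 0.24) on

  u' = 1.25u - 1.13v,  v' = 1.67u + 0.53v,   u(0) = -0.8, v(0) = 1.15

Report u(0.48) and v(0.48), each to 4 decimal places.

Heun on (u,v): k1 = f(x_n, state_n); k2 = f(x_n + h, state_n + h·k1); state_{n+1} = state_n + (h/2)·(k1 + k2).
0.000000: (-0.800000, 1.150000)
  k1 = (-2.299500, -0.726500)
  predictor → (-1.351880, 0.975640)
  k2 = (-2.792323, -1.740550)
  → (-1.411019, 0.853954)
0.240000: (-1.411019, 0.853954)
  k1 = (-2.728741, -1.903806)
  predictor → (-2.065917, 0.397041)
  k2 = (-3.031052, -3.239649)
  → (-2.102194, 0.236739)
(u(0.48), v(0.48)) ≈ (-2.1022, 0.2367)

-2.1022, 0.2367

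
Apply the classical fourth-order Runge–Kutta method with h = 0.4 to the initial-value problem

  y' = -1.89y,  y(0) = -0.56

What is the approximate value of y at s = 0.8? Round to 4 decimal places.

RK4: k1 = f(s_n, y_n); k2 = f(s_n + h/2, y_n + (h/2)·k1); k3 = f(s_n + h/2, y_n + (h/2)·k2); k4 = f(s_n + h, y_n + h·k3); y_{n+1} = y_n + (h/6)·(k1 + 2k2 + 2k3 + k4).
s=0.000000, y=-0.560000:
  k1 = f(0.000000, -0.560000) = 1.058400
  k2 = f(0.200000, -0.348320) = 0.658325
  k3 = f(0.200000, -0.428335) = 0.809553
  k4 = f(0.400000, -0.236179) = 0.446378
  y ← -0.560000 + (0.4/6)·(k1 + 2k2 + 2k3 + k4) = -0.263964
s=0.400000, y=-0.263964:
  k1 = f(0.400000, -0.263964) = 0.498893
  k2 = f(0.600000, -0.164186) = 0.310311
  k3 = f(0.600000, -0.201902) = 0.381595
  k4 = f(0.800000, -0.111326) = 0.210407
  y ← -0.263964 + (0.4/6)·(k1 + 2k2 + 2k3 + k4) = -0.124424
y(0.8) ≈ -0.1244

-0.1244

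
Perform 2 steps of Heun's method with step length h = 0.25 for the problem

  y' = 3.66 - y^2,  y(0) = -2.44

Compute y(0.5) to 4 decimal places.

Heun: k1 = f(t_n, y_n); k2 = f(t_n + h, y_n + h·k1); y_{n+1} = y_n + (h/2)·(k1 + k2).
t=0.000000, y=-2.440000:
  k1 = f(0.000000, -2.440000) = -2.293600
  k2 = f(0.250000, -3.013400) = -5.420580
  y ← -2.440000 + (0.25/2)·(-2.293600 + (-5.420580)) = -3.404272
t=0.250000, y=-3.404272:
  k1 = f(0.250000, -3.404272) = -7.929071
  k2 = f(0.500000, -5.386540) = -25.354815
  y ← -3.404272 + (0.25/2)·(-7.929071 + (-25.354815)) = -7.564758
y(0.5) ≈ -7.5648

-7.5648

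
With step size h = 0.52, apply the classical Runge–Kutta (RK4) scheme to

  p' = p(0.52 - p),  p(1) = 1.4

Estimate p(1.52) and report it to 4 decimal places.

0.9994

RK4: k1 = f(x_n, p_n); k2 = f(x_n + h/2, p_n + (h/2)·k1); k3 = f(x_n + h/2, p_n + (h/2)·k2); k4 = f(x_n + h, p_n + h·k3); p_{n+1} = p_n + (h/6)·(k1 + 2k2 + 2k3 + k4).
x=1.000000, p=1.400000:
  k1 = f(1.000000, 1.400000) = -1.232000
  k2 = f(1.260000, 1.079680) = -0.604275
  k3 = f(1.260000, 1.242888) = -0.898470
  k4 = f(1.520000, 0.932796) = -0.385054
  p ← 1.400000 + (0.52/6)·(k1 + 2k2 + 2k3 + k4) = 0.999380
p(1.52) ≈ 0.9994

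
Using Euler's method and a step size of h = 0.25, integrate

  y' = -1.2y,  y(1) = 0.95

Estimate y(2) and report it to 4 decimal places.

0.2281

Euler: y_{n+1} = y_n + h·f(s_n, y_n).
s=1.000000, y=0.950000: f=-1.140000 → y ← 0.950000 + 0.25·(-1.140000) = 0.665000
s=1.250000, y=0.665000: f=-0.798000 → y ← 0.665000 + 0.25·(-0.798000) = 0.465500
s=1.500000, y=0.465500: f=-0.558600 → y ← 0.465500 + 0.25·(-0.558600) = 0.325850
s=1.750000, y=0.325850: f=-0.391020 → y ← 0.325850 + 0.25·(-0.391020) = 0.228095
y(2) ≈ 0.2281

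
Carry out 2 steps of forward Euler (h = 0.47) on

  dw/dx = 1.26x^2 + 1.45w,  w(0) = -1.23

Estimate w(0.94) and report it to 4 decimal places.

-3.3469

Euler: w_{n+1} = w_n + h·f(x_n, w_n).
x=0.000000, w=-1.230000: f=-1.783500 → w ← -1.230000 + 0.47·(-1.783500) = -2.068245
x=0.470000, w=-2.068245: f=-2.720621 → w ← -2.068245 + 0.47·(-2.720621) = -3.346937
w(0.94) ≈ -3.3469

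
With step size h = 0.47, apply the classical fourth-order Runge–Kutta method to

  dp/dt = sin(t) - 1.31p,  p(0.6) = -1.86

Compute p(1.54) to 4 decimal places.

-0.0645

RK4: k1 = f(t_n, p_n); k2 = f(t_n + h/2, p_n + (h/2)·k1); k3 = f(t_n + h/2, p_n + (h/2)·k2); k4 = f(t_n + h, p_n + h·k3); p_{n+1} = p_n + (h/6)·(k1 + 2k2 + 2k3 + k4).
t=0.600000, p=-1.860000:
  k1 = f(0.600000, -1.860000) = 3.001242
  k2 = f(0.835000, -1.154708) = 2.253964
  k3 = f(0.835000, -1.330318) = 2.484014
  k4 = f(1.070000, -0.692514) = 1.784393
  p ← -1.860000 + (0.47/6)·(k1 + 2k2 + 2k3 + k4) = -0.742842
t=1.070000, p=-0.742842:
  k1 = f(1.070000, -0.742842) = 1.850324
  k2 = f(1.305000, -0.308016) = 1.368385
  k3 = f(1.305000, -0.421272) = 1.516749
  k4 = f(1.540000, -0.029970) = 1.038786
  p ← -0.742842 + (0.47/6)·(k1 + 2k2 + 2k3 + k4) = -0.064524
p(1.54) ≈ -0.0645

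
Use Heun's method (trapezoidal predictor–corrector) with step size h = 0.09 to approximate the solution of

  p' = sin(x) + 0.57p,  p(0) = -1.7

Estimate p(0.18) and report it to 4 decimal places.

Heun: k1 = f(x_n, p_n); k2 = f(x_n + h, p_n + h·k1); p_{n+1} = p_n + (h/2)·(k1 + k2).
x=0.000000, p=-1.700000:
  k1 = f(0.000000, -1.700000) = -0.969000
  k2 = f(0.090000, -1.787210) = -0.928831
  p ← -1.700000 + (0.09/2)·(-0.969000 + (-0.928831)) = -1.785402
x=0.090000, p=-1.785402:
  k1 = f(0.090000, -1.785402) = -0.927801
  k2 = f(0.180000, -1.868904) = -0.886246
  p ← -1.785402 + (0.09/2)·(-0.927801 + (-0.886246)) = -1.867035
p(0.18) ≈ -1.8670

-1.8670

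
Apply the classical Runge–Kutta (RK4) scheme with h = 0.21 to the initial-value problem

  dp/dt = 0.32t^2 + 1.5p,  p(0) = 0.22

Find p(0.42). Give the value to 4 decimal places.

0.4224

RK4: k1 = f(t_n, p_n); k2 = f(t_n + h/2, p_n + (h/2)·k1); k3 = f(t_n + h/2, p_n + (h/2)·k2); k4 = f(t_n + h, p_n + h·k3); p_{n+1} = p_n + (h/6)·(k1 + 2k2 + 2k3 + k4).
t=0.000000, p=0.220000:
  k1 = f(0.000000, 0.220000) = 0.330000
  k2 = f(0.105000, 0.254650) = 0.385503
  k3 = f(0.105000, 0.260478) = 0.394245
  k4 = f(0.210000, 0.302791) = 0.468299
  p ← 0.220000 + (0.21/6)·(k1 + 2k2 + 2k3 + k4) = 0.302523
t=0.210000, p=0.302523:
  k1 = f(0.210000, 0.302523) = 0.467896
  k2 = f(0.315000, 0.351652) = 0.559230
  k3 = f(0.315000, 0.361242) = 0.573615
  k4 = f(0.420000, 0.422982) = 0.690921
  p ← 0.302523 + (0.21/6)·(k1 + 2k2 + 2k3 + k4) = 0.422381
p(0.42) ≈ 0.4224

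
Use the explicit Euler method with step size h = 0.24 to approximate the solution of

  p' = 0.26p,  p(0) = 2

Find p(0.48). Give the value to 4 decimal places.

2.2574

Euler: p_{n+1} = p_n + h·f(t_n, p_n).
t=0.000000, p=2.000000: f=0.520000 → p ← 2.000000 + 0.24·0.520000 = 2.124800
t=0.240000, p=2.124800: f=0.552448 → p ← 2.124800 + 0.24·0.552448 = 2.257388
p(0.48) ≈ 2.2574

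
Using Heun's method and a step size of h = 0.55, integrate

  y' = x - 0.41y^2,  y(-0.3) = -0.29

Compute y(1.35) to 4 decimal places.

Heun: k1 = f(x_n, y_n); k2 = f(x_n + h, y_n + h·k1); y_{n+1} = y_n + (h/2)·(k1 + k2).
x=-0.300000, y=-0.290000:
  k1 = f(-0.300000, -0.290000) = -0.334481
  k2 = f(0.250000, -0.473965) = 0.157897
  y ← -0.290000 + (0.55/2)·(-0.334481 + 0.157897) = -0.338561
x=0.250000, y=-0.338561:
  k1 = f(0.250000, -0.338561) = 0.203004
  k2 = f(0.800000, -0.226908) = 0.778890
  y ← -0.338561 + (0.55/2)·(0.203004 + 0.778890) = -0.068540
x=0.800000, y=-0.068540:
  k1 = f(0.800000, -0.068540) = 0.798074
  k2 = f(1.350000, 0.370401) = 1.293749
  y ← -0.068540 + (0.55/2)·(0.798074 + 1.293749) = 0.506712
y(1.35) ≈ 0.5067

0.5067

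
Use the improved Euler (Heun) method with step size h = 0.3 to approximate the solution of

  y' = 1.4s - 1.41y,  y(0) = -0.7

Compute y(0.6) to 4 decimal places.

Heun: k1 = f(s_n, y_n); k2 = f(s_n + h, y_n + h·k1); y_{n+1} = y_n + (h/2)·(k1 + k2).
s=0.000000, y=-0.700000:
  k1 = f(0.000000, -0.700000) = 0.987000
  k2 = f(0.300000, -0.403900) = 0.989499
  y ← -0.700000 + (0.3/2)·(0.987000 + 0.989499) = -0.403525
s=0.300000, y=-0.403525:
  k1 = f(0.300000, -0.403525) = 0.988970
  k2 = f(0.600000, -0.106834) = 0.990636
  y ← -0.403525 + (0.3/2)·(0.988970 + 0.990636) = -0.106584
y(0.6) ≈ -0.1066

-0.1066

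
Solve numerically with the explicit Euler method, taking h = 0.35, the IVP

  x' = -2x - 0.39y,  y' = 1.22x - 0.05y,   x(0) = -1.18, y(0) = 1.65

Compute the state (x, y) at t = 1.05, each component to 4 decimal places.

-0.2140, 0.6962

Euler on (x,y): x_{n+1} = x_n + h·x', y_{n+1} = y_n + h·y'.
0.000000: (-1.180000, 1.650000); f=(1.716500, -1.522100) → (-0.579225, 1.117265)
0.350000: (-0.579225, 1.117265); f=(0.722717, -0.762518) → (-0.326274, 0.850384)
0.700000: (-0.326274, 0.850384); f=(0.320899, -0.440574) → (-0.213960, 0.696183)
(x(1.05), y(1.05)) ≈ (-0.2140, 0.6962)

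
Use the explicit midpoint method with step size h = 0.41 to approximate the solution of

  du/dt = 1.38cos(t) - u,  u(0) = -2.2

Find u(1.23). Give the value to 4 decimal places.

Midpoint: k1 = f(t_n, u_n); k2 = f(t_n + h/2, u_n + (h/2)·k1); u_{n+1} = u_n + h·k2.
t=0.000000, u=-2.200000:
  k1 = f(0.000000, -2.200000) = 3.580000
  k2 = f(0.205000, -1.466100) = 2.817204
  u ← -2.200000 + 0.41·2.817204 = -1.044946
t=0.410000, u=-1.044946:
  k1 = f(0.410000, -1.044946) = 2.310573
  k2 = f(0.615000, -0.571279) = 1.698426
  u ← -1.044946 + 0.41·1.698426 = -0.348592
t=0.820000, u=-0.348592:
  k1 = f(0.820000, -0.348592) = 1.290057
  k2 = f(1.025000, -0.084130) = 0.800486
  u ← -0.348592 + 0.41·0.800486 = -0.020392
u(1.23) ≈ -0.0204

-0.0204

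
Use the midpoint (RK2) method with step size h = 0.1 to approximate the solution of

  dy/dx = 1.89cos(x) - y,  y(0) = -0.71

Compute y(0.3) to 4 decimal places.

-0.0449

Midpoint: k1 = f(x_n, y_n); k2 = f(x_n + h/2, y_n + (h/2)·k1); y_{n+1} = y_n + h·k2.
x=0.000000, y=-0.710000:
  k1 = f(0.000000, -0.710000) = 2.600000
  k2 = f(0.050000, -0.580000) = 2.467638
  y ← -0.710000 + 0.1·2.467638 = -0.463236
x=0.100000, y=-0.463236:
  k1 = f(0.100000, -0.463236) = 2.343794
  k2 = f(0.150000, -0.346046) = 2.214824
  y ← -0.463236 + 0.1·2.214824 = -0.241754
x=0.200000, y=-0.241754:
  k1 = f(0.200000, -0.241754) = 2.094080
  k2 = f(0.250000, -0.137050) = 1.968294
  y ← -0.241754 + 0.1·1.968294 = -0.044924
y(0.3) ≈ -0.0449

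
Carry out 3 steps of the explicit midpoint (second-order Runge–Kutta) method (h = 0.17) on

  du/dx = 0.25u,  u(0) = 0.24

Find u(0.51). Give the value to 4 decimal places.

0.2726

Midpoint: k1 = f(x_n, u_n); k2 = f(x_n + h/2, u_n + (h/2)·k1); u_{n+1} = u_n + h·k2.
x=0.000000, u=0.240000:
  k1 = f(0.000000, 0.240000) = 0.060000
  k2 = f(0.085000, 0.245100) = 0.061275
  u ← 0.240000 + 0.17·0.061275 = 0.250417
x=0.170000, u=0.250417:
  k1 = f(0.170000, 0.250417) = 0.062604
  k2 = f(0.255000, 0.255738) = 0.063935
  u ← 0.250417 + 0.17·0.063935 = 0.261286
x=0.340000, u=0.261286:
  k1 = f(0.340000, 0.261286) = 0.065321
  k2 = f(0.425000, 0.266838) = 0.066709
  u ← 0.261286 + 0.17·0.066709 = 0.272626
u(0.51) ≈ 0.2726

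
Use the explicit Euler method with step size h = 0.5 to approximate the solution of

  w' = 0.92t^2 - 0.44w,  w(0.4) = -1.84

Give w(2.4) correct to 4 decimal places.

Euler: w_{n+1} = w_n + h·f(t_n, w_n).
t=0.400000, w=-1.840000: f=0.956800 → w ← -1.840000 + 0.5·0.956800 = -1.361600
t=0.900000, w=-1.361600: f=1.344304 → w ← -1.361600 + 0.5·1.344304 = -0.689448
t=1.400000, w=-0.689448: f=2.106557 → w ← -0.689448 + 0.5·2.106557 = 0.363831
t=1.900000, w=0.363831: f=3.161115 → w ← 0.363831 + 0.5·3.161115 = 1.944388
w(2.4) ≈ 1.9444

1.9444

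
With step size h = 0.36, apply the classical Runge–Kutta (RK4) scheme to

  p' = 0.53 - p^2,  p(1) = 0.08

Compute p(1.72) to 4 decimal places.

0.4085

RK4: k1 = f(t_n, p_n); k2 = f(t_n + h/2, p_n + (h/2)·k1); k3 = f(t_n + h/2, p_n + (h/2)·k2); k4 = f(t_n + h, p_n + h·k3); p_{n+1} = p_n + (h/6)·(k1 + 2k2 + 2k3 + k4).
t=1.000000, p=0.080000:
  k1 = f(1.000000, 0.080000) = 0.523600
  k2 = f(1.180000, 0.174248) = 0.499638
  k3 = f(1.180000, 0.169935) = 0.501122
  k4 = f(1.360000, 0.260404) = 0.462190
  p ← 0.080000 + (0.36/6)·(k1 + 2k2 + 2k3 + k4) = 0.259239
t=1.360000, p=0.259239:
  k1 = f(1.360000, 0.259239) = 0.462795
  k2 = f(1.540000, 0.342542) = 0.412665
  k3 = f(1.540000, 0.333518) = 0.418766
  k4 = f(1.720000, 0.409994) = 0.361905
  p ← 0.259239 + (0.36/6)·(k1 + 2k2 + 2k3 + k4) = 0.408492
p(1.72) ≈ 0.4085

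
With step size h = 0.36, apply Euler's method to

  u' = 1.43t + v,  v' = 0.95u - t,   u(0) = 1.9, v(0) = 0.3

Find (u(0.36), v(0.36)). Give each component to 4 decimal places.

2.0080, 0.9498

Euler on (u,v): u_{n+1} = u_n + h·u', v_{n+1} = v_n + h·v'.
0.000000: (1.900000, 0.300000); f=(0.300000, 1.805000) → (2.008000, 0.949800)
(u(0.36), v(0.36)) ≈ (2.0080, 0.9498)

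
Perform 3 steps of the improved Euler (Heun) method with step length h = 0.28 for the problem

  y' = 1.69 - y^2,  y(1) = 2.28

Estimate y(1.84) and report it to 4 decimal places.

1.4332

Heun: k1 = f(x_n, y_n); k2 = f(x_n + h, y_n + h·k1); y_{n+1} = y_n + (h/2)·(k1 + k2).
x=1.000000, y=2.280000:
  k1 = f(1.000000, 2.280000) = -3.508400
  k2 = f(1.280000, 1.297648) = 0.006110
  y ← 2.280000 + (0.28/2)·(-3.508400 + 0.006110) = 1.789679
x=1.280000, y=1.789679:
  k1 = f(1.280000, 1.789679) = -1.512952
  k2 = f(1.560000, 1.366053) = -0.176100
  y ← 1.789679 + (0.28/2)·(-1.512952 + (-0.176100)) = 1.553212
x=1.560000, y=1.553212:
  k1 = f(1.560000, 1.553212) = -0.722468
  k2 = f(1.840000, 1.350921) = -0.134988
  y ← 1.553212 + (0.28/2)·(-0.722468 + (-0.134988)) = 1.433168
y(1.84) ≈ 1.4332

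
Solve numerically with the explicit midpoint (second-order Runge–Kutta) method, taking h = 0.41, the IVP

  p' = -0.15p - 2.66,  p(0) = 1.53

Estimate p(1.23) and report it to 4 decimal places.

-1.7135

Midpoint: k1 = f(x_n, p_n); k2 = f(x_n + h/2, p_n + (h/2)·k1); p_{n+1} = p_n + h·k2.
x=0.000000, p=1.530000:
  k1 = f(0.000000, 1.530000) = -2.889500
  k2 = f(0.205000, 0.937653) = -2.800648
  p ← 1.530000 + 0.41·(-2.800648) = 0.381734
x=0.410000, p=0.381734:
  k1 = f(0.410000, 0.381734) = -2.717260
  k2 = f(0.615000, -0.175304) = -2.633704
  p ← 0.381734 + 0.41·(-2.633704) = -0.698084
x=0.820000, p=-0.698084:
  k1 = f(0.820000, -0.698084) = -2.555287
  k2 = f(1.025000, -1.221918) = -2.476712
  p ← -0.698084 + 0.41·(-2.476712) = -1.713536
p(1.23) ≈ -1.7135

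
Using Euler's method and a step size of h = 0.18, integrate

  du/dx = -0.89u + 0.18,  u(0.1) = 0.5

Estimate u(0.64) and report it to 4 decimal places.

0.3786

Euler: u_{n+1} = u_n + h·f(x_n, u_n).
x=0.100000, u=0.500000: f=-0.265000 → u ← 0.500000 + 0.18·(-0.265000) = 0.452300
x=0.280000, u=0.452300: f=-0.222547 → u ← 0.452300 + 0.18·(-0.222547) = 0.412242
x=0.460000, u=0.412242: f=-0.186895 → u ← 0.412242 + 0.18·(-0.186895) = 0.378600
u(0.64) ≈ 0.3786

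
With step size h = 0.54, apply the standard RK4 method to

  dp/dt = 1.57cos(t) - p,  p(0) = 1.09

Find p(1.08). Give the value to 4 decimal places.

1.1653

RK4: k1 = f(t_n, p_n); k2 = f(t_n + h/2, p_n + (h/2)·k1); k3 = f(t_n + h/2, p_n + (h/2)·k2); k4 = f(t_n + h, p_n + h·k3); p_{n+1} = p_n + (h/6)·(k1 + 2k2 + 2k3 + k4).
t=0.000000, p=1.090000:
  k1 = f(0.000000, 1.090000) = 0.480000
  k2 = f(0.270000, 1.219600) = 0.293520
  k3 = f(0.270000, 1.169250) = 0.343870
  k4 = f(0.540000, 1.275690) = 0.070913
  p ← 1.090000 + (0.54/6)·(k1 + 2k2 + 2k3 + k4) = 1.254312
t=0.540000, p=1.254312:
  k1 = f(0.540000, 1.254312) = 0.092290
  k2 = f(0.810000, 1.279231) = -0.196718
  k3 = f(0.810000, 1.201198) = -0.118686
  k4 = f(1.080000, 1.190222) = -0.450236
  p ← 1.254312 + (0.54/6)·(k1 + 2k2 + 2k3 + k4) = 1.165324
p(1.08) ≈ 1.1653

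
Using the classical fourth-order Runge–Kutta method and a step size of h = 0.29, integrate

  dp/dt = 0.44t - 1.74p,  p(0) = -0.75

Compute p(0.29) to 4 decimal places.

-0.4372

RK4: k1 = f(t_n, p_n); k2 = f(t_n + h/2, p_n + (h/2)·k1); k3 = f(t_n + h/2, p_n + (h/2)·k2); k4 = f(t_n + h, p_n + h·k3); p_{n+1} = p_n + (h/6)·(k1 + 2k2 + 2k3 + k4).
t=0.000000, p=-0.750000:
  k1 = f(0.000000, -0.750000) = 1.305000
  k2 = f(0.145000, -0.560775) = 1.039548
  k3 = f(0.145000, -0.599265) = 1.106522
  k4 = f(0.290000, -0.429109) = 0.874249
  p ← -0.750000 + (0.29/6)·(k1 + 2k2 + 2k3 + k4) = -0.437216
p(0.29) ≈ -0.4372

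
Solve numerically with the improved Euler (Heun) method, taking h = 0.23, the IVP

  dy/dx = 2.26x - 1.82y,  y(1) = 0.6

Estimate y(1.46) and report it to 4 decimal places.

Heun: k1 = f(x_n, y_n); k2 = f(x_n + h, y_n + h·k1); y_{n+1} = y_n + (h/2)·(k1 + k2).
x=1.000000, y=0.600000:
  k1 = f(1.000000, 0.600000) = 1.168000
  k2 = f(1.230000, 0.868640) = 1.198875
  y ← 0.600000 + (0.23/2)·(1.168000 + 1.198875) = 0.872191
x=1.230000, y=0.872191:
  k1 = f(1.230000, 0.872191) = 1.192413
  k2 = f(1.460000, 1.146446) = 1.213069
  y ← 0.872191 + (0.23/2)·(1.192413 + 1.213069) = 1.148821
y(1.46) ≈ 1.1488

1.1488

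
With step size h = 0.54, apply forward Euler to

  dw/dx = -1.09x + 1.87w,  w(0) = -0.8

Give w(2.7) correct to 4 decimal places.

Euler: w_{n+1} = w_n + h·f(x_n, w_n).
x=0.000000, w=-0.800000: f=-1.496000 → w ← -0.800000 + 0.54·(-1.496000) = -1.607840
x=0.540000, w=-1.607840: f=-3.595261 → w ← -1.607840 + 0.54·(-3.595261) = -3.549281
x=1.080000, w=-3.549281: f=-7.814355 → w ← -3.549281 + 0.54·(-7.814355) = -7.769033
x=1.620000, w=-7.769033: f=-16.293891 → w ← -7.769033 + 0.54·(-16.293891) = -16.567734
x=2.160000, w=-16.567734: f=-33.336062 → w ← -16.567734 + 0.54·(-33.336062) = -34.569207
w(2.7) ≈ -34.5692

-34.5692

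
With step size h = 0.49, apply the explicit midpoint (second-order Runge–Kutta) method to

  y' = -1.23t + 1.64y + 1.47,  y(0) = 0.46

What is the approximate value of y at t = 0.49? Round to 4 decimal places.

1.8402

Midpoint: k1 = f(t_n, y_n); k2 = f(t_n + h/2, y_n + (h/2)·k1); y_{n+1} = y_n + h·k2.
t=0.000000, y=0.460000:
  k1 = f(0.000000, 0.460000) = 2.224400
  k2 = f(0.245000, 1.004978) = 2.816814
  y ← 0.460000 + 0.49·2.816814 = 1.840239
y(0.49) ≈ 1.8402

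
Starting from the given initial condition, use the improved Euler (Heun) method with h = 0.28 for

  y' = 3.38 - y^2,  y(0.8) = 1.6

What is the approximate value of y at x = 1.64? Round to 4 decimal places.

Heun: k1 = f(x_n, y_n); k2 = f(x_n + h, y_n + h·k1); y_{n+1} = y_n + (h/2)·(k1 + k2).
x=0.800000, y=1.600000:
  k1 = f(0.800000, 1.600000) = 0.820000
  k2 = f(1.080000, 1.829600) = 0.032564
  y ← 1.600000 + (0.28/2)·(0.820000 + 0.032564) = 1.719359
x=1.080000, y=1.719359:
  k1 = f(1.080000, 1.719359) = 0.423805
  k2 = f(1.360000, 1.838024) = 0.001667
  y ← 1.719359 + (0.28/2)·(0.423805 + 0.001667) = 1.778925
x=1.360000, y=1.778925:
  k1 = f(1.360000, 1.778925) = 0.215426
  k2 = f(1.640000, 1.839244) = -0.002819
  y ← 1.778925 + (0.28/2)·(0.215426 + (-0.002819)) = 1.808690
y(1.64) ≈ 1.8087

1.8087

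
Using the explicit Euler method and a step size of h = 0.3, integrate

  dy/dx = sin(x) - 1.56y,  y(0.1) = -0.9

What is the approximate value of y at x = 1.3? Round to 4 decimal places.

Euler: y_{n+1} = y_n + h·f(x_n, y_n).
x=0.100000, y=-0.900000: f=1.503833 → y ← -0.900000 + 0.3·1.503833 = -0.448850
x=0.400000, y=-0.448850: f=1.089624 → y ← -0.448850 + 0.3·1.089624 = -0.121963
x=0.700000, y=-0.121963: f=0.834479 → y ← -0.121963 + 0.3·0.834479 = 0.128381
x=1.000000, y=0.128381: f=0.641196 → y ← 0.128381 + 0.3·0.641196 = 0.320740
y(1.3) ≈ 0.3207

0.3207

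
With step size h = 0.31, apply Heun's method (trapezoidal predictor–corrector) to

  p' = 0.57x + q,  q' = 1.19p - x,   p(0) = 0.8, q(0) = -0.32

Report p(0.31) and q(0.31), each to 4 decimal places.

Heun on (p,q): k1 = f(x_n, state_n); k2 = f(x_n + h, state_n + h·k1); state_{n+1} = state_n + (h/2)·(k1 + k2).
0.000000: (0.800000, -0.320000)
  k1 = (-0.320000, 0.952000)
  predictor → (0.700800, -0.024880)
  k2 = (0.151820, 0.523952)
  → (0.773932, -0.091227)
(p(0.31), q(0.31)) ≈ (0.7739, -0.0912)

0.7739, -0.0912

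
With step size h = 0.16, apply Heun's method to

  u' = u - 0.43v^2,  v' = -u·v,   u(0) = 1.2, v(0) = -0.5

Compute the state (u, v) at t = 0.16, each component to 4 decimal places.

Heun on (u,v): k1 = f(t_n, state_n); k2 = f(t_n + h, state_n + h·k1); state_{n+1} = state_n + (h/2)·(k1 + k2).
0.000000: (1.200000, -0.500000)
  k1 = (1.092500, 0.600000)
  predictor → (1.374800, -0.404000)
  k2 = (1.304617, 0.555419)
  → (1.391769, -0.407566)
(u(0.16), v(0.16)) ≈ (1.3918, -0.4076)

1.3918, -0.4076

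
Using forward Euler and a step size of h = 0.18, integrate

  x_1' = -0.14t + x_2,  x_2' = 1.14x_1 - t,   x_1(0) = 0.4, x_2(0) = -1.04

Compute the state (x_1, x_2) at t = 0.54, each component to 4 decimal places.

Euler on (x_1,x_2): x_1_{n+1} = x_1_n + h·x_1', x_2_{n+1} = x_2_n + h·x_2'.
0.000000: (0.400000, -1.040000); f=(-1.040000, 0.456000) → (0.212800, -0.957920)
0.180000: (0.212800, -0.957920); f=(-0.983120, 0.062592) → (0.035838, -0.946653)
0.360000: (0.035838, -0.946653); f=(-0.997053, -0.319144) → (-0.143631, -1.004099)
(x_1(0.54), x_2(0.54)) ≈ (-0.1436, -1.0041)

-0.1436, -1.0041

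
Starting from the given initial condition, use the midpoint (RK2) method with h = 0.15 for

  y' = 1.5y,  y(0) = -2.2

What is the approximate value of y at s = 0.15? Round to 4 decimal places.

Midpoint: k1 = f(s_n, y_n); k2 = f(s_n + h/2, y_n + (h/2)·k1); y_{n+1} = y_n + h·k2.
s=0.000000, y=-2.200000:
  k1 = f(0.000000, -2.200000) = -3.300000
  k2 = f(0.075000, -2.447500) = -3.671250
  y ← -2.200000 + 0.15·(-3.671250) = -2.750688
y(0.15) ≈ -2.7507

-2.7507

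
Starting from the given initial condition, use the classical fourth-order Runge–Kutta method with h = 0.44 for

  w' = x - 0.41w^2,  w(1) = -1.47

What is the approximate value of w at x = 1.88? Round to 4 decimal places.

RK4: k1 = f(x_n, w_n); k2 = f(x_n + h/2, w_n + (h/2)·k1); k3 = f(x_n + h/2, w_n + (h/2)·k2); k4 = f(x_n + h, w_n + h·k3); w_{n+1} = w_n + (h/6)·(k1 + 2k2 + 2k3 + k4).
x=1.000000, w=-1.470000:
  k1 = f(1.000000, -1.470000) = 0.114031
  k2 = f(1.220000, -1.444913) = 0.364013
  k3 = f(1.220000, -1.389917) = 0.427933
  k4 = f(1.440000, -1.281709) = 0.766461
  w ← -1.470000 + (0.44/6)·(k1 + 2k2 + 2k3 + k4) = -1.289279
x=1.440000, w=-1.289279:
  k1 = f(1.440000, -1.289279) = 0.758482
  k2 = f(1.660000, -1.122413) = 1.143478
  k3 = f(1.660000, -1.037713) = 1.218492
  k4 = f(1.880000, -0.753142) = 1.647439
  w ← -1.289279 + (0.44/6)·(k1 + 2k2 + 2k3 + k4) = -0.766422
w(1.88) ≈ -0.7664

-0.7664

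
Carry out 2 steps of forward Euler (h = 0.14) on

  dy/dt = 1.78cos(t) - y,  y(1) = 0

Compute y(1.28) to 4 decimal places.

Euler: y_{n+1} = y_n + h·f(t_n, y_n).
t=1.000000, y=0.000000: f=0.961738 → y ← 0.000000 + 0.14·0.961738 = 0.134643
t=1.140000, y=0.134643: f=0.608675 → y ← 0.134643 + 0.14·0.608675 = 0.219858
y(1.28) ≈ 0.2199

0.2199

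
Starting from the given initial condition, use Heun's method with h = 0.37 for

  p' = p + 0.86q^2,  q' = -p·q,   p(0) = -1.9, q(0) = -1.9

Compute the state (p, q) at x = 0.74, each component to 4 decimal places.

Heun on (p,q): k1 = f(x_n, state_n); k2 = f(x_n + h, state_n + h·k1); state_{n+1} = state_n + (h/2)·(k1 + k2).
0.000000: (-1.900000, -1.900000)
  k1 = (1.204600, -3.610000)
  predictor → (-1.454298, -3.235700)
  k2 = (7.549691, -4.705672)
  → (-0.280456, -3.438399)
0.370000: (-0.280456, -3.438399)
  k1 = (9.886971, -0.964320)
  predictor → (3.377723, -3.795198)
  k2 = (15.764756, 12.819128)
  → (4.465113, -1.245260)
(p(0.74), q(0.74)) ≈ (4.4651, -1.2453)

4.4651, -1.2453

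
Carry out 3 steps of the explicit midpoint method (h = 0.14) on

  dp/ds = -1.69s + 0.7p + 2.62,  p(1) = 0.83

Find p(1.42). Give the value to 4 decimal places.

1.4037

Midpoint: k1 = f(s_n, p_n); k2 = f(s_n + h/2, p_n + (h/2)·k1); p_{n+1} = p_n + h·k2.
s=1.000000, p=0.830000:
  k1 = f(1.000000, 0.830000) = 1.511000
  k2 = f(1.070000, 0.935770) = 1.466739
  p ← 0.830000 + 0.14·1.466739 = 1.035343
s=1.140000, p=1.035343:
  k1 = f(1.140000, 1.035343) = 1.418140
  k2 = f(1.210000, 1.134613) = 1.369329
  p ← 1.035343 + 0.14·1.369329 = 1.227050
s=1.280000, p=1.227050:
  k1 = f(1.280000, 1.227050) = 1.315735
  k2 = f(1.350000, 1.319151) = 1.261906
  p ← 1.227050 + 0.14·1.261906 = 1.403716
p(1.42) ≈ 1.4037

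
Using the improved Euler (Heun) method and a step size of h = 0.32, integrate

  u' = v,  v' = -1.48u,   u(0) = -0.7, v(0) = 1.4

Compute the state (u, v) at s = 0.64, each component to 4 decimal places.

0.3363, 1.5965

Heun on (u,v): k1 = f(s_n, state_n); k2 = f(s_n + h, state_n + h·k1); state_{n+1} = state_n + (h/2)·(k1 + k2).
0.000000: (-0.700000, 1.400000)
  k1 = (1.400000, 1.036000)
  predictor → (-0.252000, 1.731520)
  k2 = (1.731520, 0.372960)
  → (-0.198957, 1.625434)
0.320000: (-0.198957, 1.625434)
  k1 = (1.625434, 0.294456)
  predictor → (0.321182, 1.719660)
  k2 = (1.719660, -0.475349)
  → (0.336258, 1.596491)
(u(0.64), v(0.64)) ≈ (0.3363, 1.5965)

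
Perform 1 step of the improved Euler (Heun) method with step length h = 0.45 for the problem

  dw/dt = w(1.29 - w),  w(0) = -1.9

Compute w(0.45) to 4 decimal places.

-9.4248

Heun: k1 = f(t_n, w_n); k2 = f(t_n + h, w_n + h·k1); w_{n+1} = w_n + (h/2)·(k1 + k2).
t=0.000000, w=-1.900000:
  k1 = f(0.000000, -1.900000) = -6.061000
  k2 = f(0.450000, -4.627450) = -27.382704
  w ← -1.900000 + (0.45/2)·(-6.061000 + (-27.382704)) = -9.424833
w(0.45) ≈ -9.4248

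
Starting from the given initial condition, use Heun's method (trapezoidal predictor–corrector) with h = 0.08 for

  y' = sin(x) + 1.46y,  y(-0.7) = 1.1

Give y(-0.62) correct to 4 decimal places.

1.1840

Heun: k1 = f(x_n, y_n); k2 = f(x_n + h, y_n + h·k1); y_{n+1} = y_n + (h/2)·(k1 + k2).
x=-0.700000, y=1.100000:
  k1 = f(-0.700000, 1.100000) = 0.961782
  k2 = f(-0.620000, 1.176943) = 1.137301
  y ← 1.100000 + (0.08/2)·(0.961782 + 1.137301) = 1.183963
y(-0.62) ≈ 1.1840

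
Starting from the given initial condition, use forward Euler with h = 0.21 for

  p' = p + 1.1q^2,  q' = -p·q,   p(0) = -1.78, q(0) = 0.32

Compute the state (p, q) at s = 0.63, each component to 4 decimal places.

-2.9712, 0.9747

Euler on (p,q): p_{n+1} = p_n + h·p', q_{n+1} = q_n + h·q'.
0.000000: (-1.780000, 0.320000); f=(-1.667360, 0.569600) → (-2.130146, 0.439616)
0.210000: (-2.130146, 0.439616); f=(-1.917557, 0.936446) → (-2.532833, 0.636270)
0.420000: (-2.532833, 0.636270); f=(-2.087510, 1.611565) → (-2.971210, 0.974698)
(p(0.63), q(0.63)) ≈ (-2.9712, 0.9747)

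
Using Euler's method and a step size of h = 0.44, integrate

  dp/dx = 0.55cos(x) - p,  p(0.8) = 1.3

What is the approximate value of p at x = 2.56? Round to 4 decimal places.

0.0410

Euler: p_{n+1} = p_n + h·f(x_n, p_n).
x=0.800000, p=1.300000: f=-0.916811 → p ← 1.300000 + 0.44·(-0.916811) = 0.896603
x=1.240000, p=0.896603: f=-0.717965 → p ← 0.896603 + 0.44·(-0.717965) = 0.580698
x=1.680000, p=0.580698: f=-0.640641 → p ← 0.580698 + 0.44·(-0.640641) = 0.298816
x=2.120000, p=0.298816: f=-0.585921 → p ← 0.298816 + 0.44·(-0.585921) = 0.041011
p(2.56) ≈ 0.0410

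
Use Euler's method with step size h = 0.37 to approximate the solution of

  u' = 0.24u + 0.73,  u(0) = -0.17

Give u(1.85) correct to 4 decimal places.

Euler: u_{n+1} = u_n + h·f(s_n, u_n).
s=0.000000, u=-0.170000: f=0.689200 → u ← -0.170000 + 0.37·0.689200 = 0.085004
s=0.370000, u=0.085004: f=0.750401 → u ← 0.085004 + 0.37·0.750401 = 0.362652
s=0.740000, u=0.362652: f=0.817037 → u ← 0.362652 + 0.37·0.817037 = 0.664956
s=1.110000, u=0.664956: f=0.889589 → u ← 0.664956 + 0.37·0.889589 = 0.994104
s=1.480000, u=0.994104: f=0.968585 → u ← 0.994104 + 0.37·0.968585 = 1.352480
u(1.85) ≈ 1.3525

1.3525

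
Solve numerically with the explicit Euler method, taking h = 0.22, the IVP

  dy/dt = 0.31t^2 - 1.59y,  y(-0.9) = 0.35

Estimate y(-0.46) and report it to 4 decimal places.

0.2154

Euler: y_{n+1} = y_n + h·f(t_n, y_n).
t=-0.900000, y=0.350000: f=-0.305400 → y ← 0.350000 + 0.22·(-0.305400) = 0.282812
t=-0.680000, y=0.282812: f=-0.306327 → y ← 0.282812 + 0.22·(-0.306327) = 0.215420
y(-0.46) ≈ 0.2154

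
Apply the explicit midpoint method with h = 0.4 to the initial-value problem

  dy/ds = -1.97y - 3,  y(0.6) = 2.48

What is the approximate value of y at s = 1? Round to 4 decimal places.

Midpoint: k1 = f(s_n, y_n); k2 = f(s_n + h/2, y_n + (h/2)·k1); y_{n+1} = y_n + h·k2.
s=0.600000, y=2.480000:
  k1 = f(0.600000, 2.480000) = -7.885600
  k2 = f(0.800000, 0.902880) = -4.778674
  y ← 2.480000 + 0.4·(-4.778674) = 0.568531
y(1) ≈ 0.5685

0.5685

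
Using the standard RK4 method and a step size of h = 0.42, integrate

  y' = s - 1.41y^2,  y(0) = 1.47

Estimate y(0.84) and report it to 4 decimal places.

0.7515

RK4: k1 = f(s_n, y_n); k2 = f(s_n + h/2, y_n + (h/2)·k1); k3 = f(s_n + h/2, y_n + (h/2)·k2); k4 = f(s_n + h, y_n + h·k3); y_{n+1} = y_n + (h/6)·(k1 + 2k2 + 2k3 + k4).
s=0.000000, y=1.470000:
  k1 = f(0.000000, 1.470000) = -3.046869
  k2 = f(0.210000, 0.830158) = -0.761718
  k3 = f(0.210000, 1.310039) = -2.209846
  k4 = f(0.420000, 0.541865) = 0.006000
  y ← 1.470000 + (0.42/6)·(k1 + 2k2 + 2k3 + k4) = 0.841120
s=0.420000, y=0.841120:
  k1 = f(0.420000, 0.841120) = -0.577551
  k2 = f(0.630000, 0.719834) = -0.100608
  k3 = f(0.630000, 0.819993) = -0.318067
  k4 = f(0.840000, 0.707532) = 0.134152
  y ← 0.841120 + (0.42/6)·(k1 + 2k2 + 2k3 + k4) = 0.751468
y(0.84) ≈ 0.7515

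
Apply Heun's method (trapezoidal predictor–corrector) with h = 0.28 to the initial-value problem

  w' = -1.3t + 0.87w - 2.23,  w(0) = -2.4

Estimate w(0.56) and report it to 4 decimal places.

Heun: k1 = f(t_n, w_n); k2 = f(t_n + h, w_n + h·k1); w_{n+1} = w_n + (h/2)·(k1 + k2).
t=0.000000, w=-2.400000:
  k1 = f(0.000000, -2.400000) = -4.318000
  k2 = f(0.280000, -3.609040) = -5.733865
  w ← -2.400000 + (0.28/2)·(-4.318000 + (-5.733865)) = -3.807261
t=0.280000, w=-3.807261:
  k1 = f(0.280000, -3.807261) = -5.906317
  k2 = f(0.560000, -5.461030) = -7.709096
  w ← -3.807261 + (0.28/2)·(-5.906317 + (-7.709096)) = -5.713419
w(0.56) ≈ -5.7134

-5.7134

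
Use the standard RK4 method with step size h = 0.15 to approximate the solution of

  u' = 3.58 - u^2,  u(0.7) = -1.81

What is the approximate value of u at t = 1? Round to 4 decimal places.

-1.6479

RK4: k1 = f(t_n, u_n); k2 = f(t_n + h/2, u_n + (h/2)·k1); k3 = f(t_n + h/2, u_n + (h/2)·k2); k4 = f(t_n + h, u_n + h·k3); u_{n+1} = u_n + (h/6)·(k1 + 2k2 + 2k3 + k4).
t=0.700000, u=-1.810000:
  k1 = f(0.700000, -1.810000) = 0.303900
  k2 = f(0.775000, -1.787208) = 0.385889
  k3 = f(0.775000, -1.781058) = 0.407831
  k4 = f(0.850000, -1.748825) = 0.521610
  u ← -1.810000 + (0.15/6)·(k1 + 2k2 + 2k3 + k4) = -1.749676
t=0.850000, u=-1.749676:
  k1 = f(0.850000, -1.749676) = 0.518633
  k2 = f(0.925000, -1.710779) = 0.653236
  k3 = f(0.925000, -1.700684) = 0.687676
  k4 = f(1.000000, -1.646525) = 0.868956
  u ← -1.749676 + (0.15/6)·(k1 + 2k2 + 2k3 + k4) = -1.647941
u(1) ≈ -1.6479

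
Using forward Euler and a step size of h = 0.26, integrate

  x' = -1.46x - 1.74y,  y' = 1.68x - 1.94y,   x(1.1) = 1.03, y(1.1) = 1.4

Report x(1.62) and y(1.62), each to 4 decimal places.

Euler on (x,y): x_{n+1} = x_n + h·x', y_{n+1} = y_n + h·y'.
1.100000: (1.030000, 1.400000); f=(-3.939800, -0.985600) → (0.005652, 1.143744)
1.360000: (0.005652, 1.143744); f=(-1.998366, -2.209368) → (-0.513923, 0.569308)
(x(1.62), y(1.62)) ≈ (-0.5139, 0.5693)

-0.5139, 0.5693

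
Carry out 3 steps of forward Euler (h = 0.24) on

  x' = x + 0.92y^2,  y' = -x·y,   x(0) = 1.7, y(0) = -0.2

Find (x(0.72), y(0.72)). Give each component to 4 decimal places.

Euler on (x,y): x_{n+1} = x_n + h·x', y_{n+1} = y_n + h·y'.
0.000000: (1.700000, -0.200000); f=(1.736800, 0.340000) → (2.116832, -0.118400)
0.240000: (2.116832, -0.118400); f=(2.129729, 0.250633) → (2.627967, -0.058248)
0.480000: (2.627967, -0.058248); f=(2.631088, 0.153074) → (3.259428, -0.021510)
(x(0.72), y(0.72)) ≈ (3.2594, -0.0215)

3.2594, -0.0215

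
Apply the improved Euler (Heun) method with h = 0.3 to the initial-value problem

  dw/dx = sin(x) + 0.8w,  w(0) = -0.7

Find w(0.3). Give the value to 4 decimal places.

-0.8438

Heun: k1 = f(x_n, w_n); k2 = f(x_n + h, w_n + h·k1); w_{n+1} = w_n + (h/2)·(k1 + k2).
x=0.000000, w=-0.700000:
  k1 = f(0.000000, -0.700000) = -0.560000
  k2 = f(0.300000, -0.868000) = -0.398880
  w ← -0.700000 + (0.3/2)·(-0.560000 + (-0.398880)) = -0.843832
w(0.3) ≈ -0.8438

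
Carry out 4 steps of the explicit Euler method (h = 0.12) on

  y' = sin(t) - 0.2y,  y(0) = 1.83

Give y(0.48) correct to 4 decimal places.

Euler: y_{n+1} = y_n + h·f(t_n, y_n).
t=0.000000, y=1.830000: f=-0.366000 → y ← 1.830000 + 0.12·(-0.366000) = 1.786080
t=0.120000, y=1.786080: f=-0.237504 → y ← 1.786080 + 0.12·(-0.237504) = 1.757580
t=0.240000, y=1.757580: f=-0.113813 → y ← 1.757580 + 0.12·(-0.113813) = 1.743922
t=0.360000, y=1.743922: f=0.003490 → y ← 1.743922 + 0.12·0.003490 = 1.744341
y(0.48) ≈ 1.7443

1.7443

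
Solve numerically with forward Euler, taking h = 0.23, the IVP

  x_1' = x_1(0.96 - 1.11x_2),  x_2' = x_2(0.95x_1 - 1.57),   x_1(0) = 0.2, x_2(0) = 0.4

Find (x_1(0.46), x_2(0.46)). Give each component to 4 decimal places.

0.2575, 0.1878

Euler on (x_1,x_2): x_1_{n+1} = x_1_n + h·x_1', x_2_{n+1} = x_2_n + h·x_2'.
0.000000: (0.200000, 0.400000); f=(0.103200, -0.552000) → (0.223736, 0.273040)
0.230000: (0.223736, 0.273040); f=(0.146978, -0.370638) → (0.257541, 0.187793)
(x_1(0.46), x_2(0.46)) ≈ (0.2575, 0.1878)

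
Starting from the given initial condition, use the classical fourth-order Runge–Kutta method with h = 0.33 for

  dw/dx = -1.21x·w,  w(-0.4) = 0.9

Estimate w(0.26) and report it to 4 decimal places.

RK4: k1 = f(x_n, w_n); k2 = f(x_n + h/2, w_n + (h/2)·k1); k3 = f(x_n + h/2, w_n + (h/2)·k2); k4 = f(x_n + h, w_n + h·k3); w_{n+1} = w_n + (h/6)·(k1 + 2k2 + 2k3 + k4).
x=-0.400000, w=0.900000:
  k1 = f(-0.400000, 0.900000) = 0.435600
  k2 = f(-0.235000, 0.971874) = 0.276352
  k3 = f(-0.235000, 0.945598) = 0.268881
  k4 = f(-0.070000, 0.988731) = 0.083745
  w ← 0.900000 + (0.33/6)·(k1 + 2k2 + 2k3 + k4) = 0.988540
x=-0.070000, w=0.988540:
  k1 = f(-0.070000, 0.988540) = 0.083729
  k2 = f(0.095000, 1.002355) = -0.115221
  k3 = f(0.095000, 0.969528) = -0.111447
  k4 = f(0.260000, 0.951762) = -0.299424
  w ← 0.988540 + (0.33/6)·(k1 + 2k2 + 2k3 + k4) = 0.951743
w(0.26) ≈ 0.9517

0.9517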